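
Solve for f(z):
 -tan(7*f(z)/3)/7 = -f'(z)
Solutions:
 f(z) = -3*asin(C1*exp(z/3))/7 + 3*pi/7
 f(z) = 3*asin(C1*exp(z/3))/7


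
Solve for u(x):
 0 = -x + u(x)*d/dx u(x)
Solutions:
 u(x) = -sqrt(C1 + x^2)
 u(x) = sqrt(C1 + x^2)


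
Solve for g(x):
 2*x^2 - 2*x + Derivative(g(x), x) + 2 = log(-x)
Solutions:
 g(x) = C1 - 2*x^3/3 + x^2 + x*log(-x) - 3*x


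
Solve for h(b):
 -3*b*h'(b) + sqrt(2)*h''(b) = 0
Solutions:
 h(b) = C1 + C2*erfi(2^(1/4)*sqrt(3)*b/2)


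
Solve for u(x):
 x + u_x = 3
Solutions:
 u(x) = C1 - x^2/2 + 3*x


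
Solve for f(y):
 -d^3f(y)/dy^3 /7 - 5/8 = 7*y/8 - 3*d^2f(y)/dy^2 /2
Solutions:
 f(y) = C1 + C2*y + C3*exp(21*y/2) + 7*y^3/72 + 17*y^2/72


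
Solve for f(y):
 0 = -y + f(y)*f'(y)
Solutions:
 f(y) = -sqrt(C1 + y^2)
 f(y) = sqrt(C1 + y^2)


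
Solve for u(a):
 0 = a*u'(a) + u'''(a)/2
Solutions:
 u(a) = C1 + Integral(C2*airyai(-2^(1/3)*a) + C3*airybi(-2^(1/3)*a), a)


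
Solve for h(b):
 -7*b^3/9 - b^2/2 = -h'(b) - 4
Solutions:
 h(b) = C1 + 7*b^4/36 + b^3/6 - 4*b


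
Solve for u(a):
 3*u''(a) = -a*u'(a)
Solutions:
 u(a) = C1 + C2*erf(sqrt(6)*a/6)


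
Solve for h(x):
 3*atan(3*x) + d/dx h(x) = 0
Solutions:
 h(x) = C1 - 3*x*atan(3*x) + log(9*x^2 + 1)/2


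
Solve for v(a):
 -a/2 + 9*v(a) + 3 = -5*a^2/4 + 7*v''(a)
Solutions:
 v(a) = C1*exp(-3*sqrt(7)*a/7) + C2*exp(3*sqrt(7)*a/7) - 5*a^2/36 + a/18 - 89/162


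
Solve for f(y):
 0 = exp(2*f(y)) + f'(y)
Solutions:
 f(y) = log(-sqrt(-1/(C1 - y))) - log(2)/2
 f(y) = log(-1/(C1 - y))/2 - log(2)/2


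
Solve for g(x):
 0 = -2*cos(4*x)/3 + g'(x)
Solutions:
 g(x) = C1 + sin(4*x)/6


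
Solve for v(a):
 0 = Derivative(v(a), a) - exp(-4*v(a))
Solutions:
 v(a) = log(-I*(C1 + 4*a)^(1/4))
 v(a) = log(I*(C1 + 4*a)^(1/4))
 v(a) = log(-(C1 + 4*a)^(1/4))
 v(a) = log(C1 + 4*a)/4


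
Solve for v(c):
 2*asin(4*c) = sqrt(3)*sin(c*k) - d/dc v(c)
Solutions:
 v(c) = C1 - 2*c*asin(4*c) - sqrt(1 - 16*c^2)/2 + sqrt(3)*Piecewise((-cos(c*k)/k, Ne(k, 0)), (0, True))


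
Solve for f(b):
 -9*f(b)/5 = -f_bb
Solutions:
 f(b) = C1*exp(-3*sqrt(5)*b/5) + C2*exp(3*sqrt(5)*b/5)


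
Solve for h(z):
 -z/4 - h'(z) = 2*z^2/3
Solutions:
 h(z) = C1 - 2*z^3/9 - z^2/8


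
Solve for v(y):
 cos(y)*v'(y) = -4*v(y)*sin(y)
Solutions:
 v(y) = C1*cos(y)^4


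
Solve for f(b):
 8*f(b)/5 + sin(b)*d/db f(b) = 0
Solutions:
 f(b) = C1*(cos(b) + 1)^(4/5)/(cos(b) - 1)^(4/5)


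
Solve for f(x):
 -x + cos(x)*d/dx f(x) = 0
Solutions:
 f(x) = C1 + Integral(x/cos(x), x)


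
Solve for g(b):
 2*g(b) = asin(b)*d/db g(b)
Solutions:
 g(b) = C1*exp(2*Integral(1/asin(b), b))


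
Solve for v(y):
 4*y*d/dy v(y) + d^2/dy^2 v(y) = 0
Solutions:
 v(y) = C1 + C2*erf(sqrt(2)*y)


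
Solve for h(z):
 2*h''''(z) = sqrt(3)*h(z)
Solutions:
 h(z) = C1*exp(-2^(3/4)*3^(1/8)*z/2) + C2*exp(2^(3/4)*3^(1/8)*z/2) + C3*sin(2^(3/4)*3^(1/8)*z/2) + C4*cos(2^(3/4)*3^(1/8)*z/2)


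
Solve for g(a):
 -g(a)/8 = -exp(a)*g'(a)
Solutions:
 g(a) = C1*exp(-exp(-a)/8)


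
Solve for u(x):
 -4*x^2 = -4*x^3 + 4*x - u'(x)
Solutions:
 u(x) = C1 - x^4 + 4*x^3/3 + 2*x^2


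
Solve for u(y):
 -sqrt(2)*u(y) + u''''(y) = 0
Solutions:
 u(y) = C1*exp(-2^(1/8)*y) + C2*exp(2^(1/8)*y) + C3*sin(2^(1/8)*y) + C4*cos(2^(1/8)*y)


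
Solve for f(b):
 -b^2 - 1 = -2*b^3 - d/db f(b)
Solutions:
 f(b) = C1 - b^4/2 + b^3/3 + b


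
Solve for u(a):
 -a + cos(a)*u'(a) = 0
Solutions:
 u(a) = C1 + Integral(a/cos(a), a)


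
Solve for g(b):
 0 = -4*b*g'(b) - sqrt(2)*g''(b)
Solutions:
 g(b) = C1 + C2*erf(2^(1/4)*b)


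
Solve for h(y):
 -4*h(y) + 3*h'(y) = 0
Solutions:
 h(y) = C1*exp(4*y/3)


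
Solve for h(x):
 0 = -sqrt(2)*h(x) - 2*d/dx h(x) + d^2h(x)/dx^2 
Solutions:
 h(x) = C1*exp(x*(1 - sqrt(1 + sqrt(2)))) + C2*exp(x*(1 + sqrt(1 + sqrt(2))))


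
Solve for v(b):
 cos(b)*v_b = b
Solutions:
 v(b) = C1 + Integral(b/cos(b), b)


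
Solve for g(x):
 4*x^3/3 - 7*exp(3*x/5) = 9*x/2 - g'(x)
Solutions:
 g(x) = C1 - x^4/3 + 9*x^2/4 + 35*exp(3*x/5)/3


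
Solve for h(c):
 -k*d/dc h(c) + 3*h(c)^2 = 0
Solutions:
 h(c) = -k/(C1*k + 3*c)


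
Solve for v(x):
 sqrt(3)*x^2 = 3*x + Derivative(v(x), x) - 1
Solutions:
 v(x) = C1 + sqrt(3)*x^3/3 - 3*x^2/2 + x


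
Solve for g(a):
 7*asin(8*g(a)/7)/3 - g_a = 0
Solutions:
 Integral(1/asin(8*_y/7), (_y, g(a))) = C1 + 7*a/3


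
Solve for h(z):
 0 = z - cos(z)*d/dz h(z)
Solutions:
 h(z) = C1 + Integral(z/cos(z), z)


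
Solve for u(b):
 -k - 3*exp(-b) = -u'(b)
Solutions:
 u(b) = C1 + b*k - 3*exp(-b)


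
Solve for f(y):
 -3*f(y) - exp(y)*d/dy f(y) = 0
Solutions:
 f(y) = C1*exp(3*exp(-y))


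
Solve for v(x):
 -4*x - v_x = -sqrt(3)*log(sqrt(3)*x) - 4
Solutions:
 v(x) = C1 - 2*x^2 + sqrt(3)*x*log(x) - sqrt(3)*x + sqrt(3)*x*log(3)/2 + 4*x


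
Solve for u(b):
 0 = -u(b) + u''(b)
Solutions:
 u(b) = C1*exp(-b) + C2*exp(b)


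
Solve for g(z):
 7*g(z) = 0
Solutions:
 g(z) = 0


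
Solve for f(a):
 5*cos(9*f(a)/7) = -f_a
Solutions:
 5*a - 7*log(sin(9*f(a)/7) - 1)/18 + 7*log(sin(9*f(a)/7) + 1)/18 = C1


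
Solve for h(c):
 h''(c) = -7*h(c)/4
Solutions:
 h(c) = C1*sin(sqrt(7)*c/2) + C2*cos(sqrt(7)*c/2)


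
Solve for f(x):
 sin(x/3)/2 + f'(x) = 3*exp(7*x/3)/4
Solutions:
 f(x) = C1 + 9*exp(7*x/3)/28 + 3*cos(x/3)/2


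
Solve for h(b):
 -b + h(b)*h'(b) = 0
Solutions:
 h(b) = -sqrt(C1 + b^2)
 h(b) = sqrt(C1 + b^2)


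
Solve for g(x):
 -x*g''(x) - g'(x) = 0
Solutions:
 g(x) = C1 + C2*log(x)


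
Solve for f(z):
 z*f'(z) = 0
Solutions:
 f(z) = C1


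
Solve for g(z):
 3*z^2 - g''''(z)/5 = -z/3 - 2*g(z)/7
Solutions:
 g(z) = C1*exp(-10^(1/4)*7^(3/4)*z/7) + C2*exp(10^(1/4)*7^(3/4)*z/7) + C3*sin(10^(1/4)*7^(3/4)*z/7) + C4*cos(10^(1/4)*7^(3/4)*z/7) - 21*z^2/2 - 7*z/6


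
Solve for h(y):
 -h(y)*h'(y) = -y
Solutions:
 h(y) = -sqrt(C1 + y^2)
 h(y) = sqrt(C1 + y^2)


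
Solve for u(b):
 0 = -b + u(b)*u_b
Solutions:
 u(b) = -sqrt(C1 + b^2)
 u(b) = sqrt(C1 + b^2)


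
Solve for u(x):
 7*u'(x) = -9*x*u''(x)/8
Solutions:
 u(x) = C1 + C2/x^(47/9)


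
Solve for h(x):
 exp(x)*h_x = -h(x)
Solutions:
 h(x) = C1*exp(exp(-x))


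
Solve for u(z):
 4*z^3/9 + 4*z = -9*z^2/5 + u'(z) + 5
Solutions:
 u(z) = C1 + z^4/9 + 3*z^3/5 + 2*z^2 - 5*z


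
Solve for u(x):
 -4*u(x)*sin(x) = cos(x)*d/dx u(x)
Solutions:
 u(x) = C1*cos(x)^4


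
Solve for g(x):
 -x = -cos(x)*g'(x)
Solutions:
 g(x) = C1 + Integral(x/cos(x), x)


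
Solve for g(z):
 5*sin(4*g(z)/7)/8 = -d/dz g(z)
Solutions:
 5*z/8 + 7*log(cos(4*g(z)/7) - 1)/8 - 7*log(cos(4*g(z)/7) + 1)/8 = C1


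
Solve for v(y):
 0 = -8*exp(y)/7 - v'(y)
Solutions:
 v(y) = C1 - 8*exp(y)/7


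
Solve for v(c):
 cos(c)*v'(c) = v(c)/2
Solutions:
 v(c) = C1*(sin(c) + 1)^(1/4)/(sin(c) - 1)^(1/4)


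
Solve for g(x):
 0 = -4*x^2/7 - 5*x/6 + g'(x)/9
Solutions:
 g(x) = C1 + 12*x^3/7 + 15*x^2/4


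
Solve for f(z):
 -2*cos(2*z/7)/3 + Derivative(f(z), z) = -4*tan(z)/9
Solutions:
 f(z) = C1 + 4*log(cos(z))/9 + 7*sin(2*z/7)/3


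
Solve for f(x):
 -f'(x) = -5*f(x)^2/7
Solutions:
 f(x) = -7/(C1 + 5*x)


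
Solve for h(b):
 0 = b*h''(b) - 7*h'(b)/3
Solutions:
 h(b) = C1 + C2*b^(10/3)


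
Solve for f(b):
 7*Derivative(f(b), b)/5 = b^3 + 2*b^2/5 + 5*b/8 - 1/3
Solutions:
 f(b) = C1 + 5*b^4/28 + 2*b^3/21 + 25*b^2/112 - 5*b/21


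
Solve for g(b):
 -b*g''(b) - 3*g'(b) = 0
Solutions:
 g(b) = C1 + C2/b^2


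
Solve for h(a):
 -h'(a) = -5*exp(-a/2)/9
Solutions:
 h(a) = C1 - 10*exp(-a/2)/9


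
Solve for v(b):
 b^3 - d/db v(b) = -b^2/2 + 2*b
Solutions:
 v(b) = C1 + b^4/4 + b^3/6 - b^2


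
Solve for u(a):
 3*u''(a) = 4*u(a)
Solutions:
 u(a) = C1*exp(-2*sqrt(3)*a/3) + C2*exp(2*sqrt(3)*a/3)


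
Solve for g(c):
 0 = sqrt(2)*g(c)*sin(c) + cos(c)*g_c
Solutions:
 g(c) = C1*cos(c)^(sqrt(2))


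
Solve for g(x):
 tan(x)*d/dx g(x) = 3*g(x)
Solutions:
 g(x) = C1*sin(x)^3


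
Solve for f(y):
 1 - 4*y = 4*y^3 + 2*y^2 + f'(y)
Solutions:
 f(y) = C1 - y^4 - 2*y^3/3 - 2*y^2 + y


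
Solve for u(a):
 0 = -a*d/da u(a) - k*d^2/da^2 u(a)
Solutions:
 u(a) = C1 + C2*sqrt(k)*erf(sqrt(2)*a*sqrt(1/k)/2)


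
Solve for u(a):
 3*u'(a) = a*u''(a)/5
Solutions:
 u(a) = C1 + C2*a^16


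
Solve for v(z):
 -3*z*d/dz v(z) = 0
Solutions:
 v(z) = C1


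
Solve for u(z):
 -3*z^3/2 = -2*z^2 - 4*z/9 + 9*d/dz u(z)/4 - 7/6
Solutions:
 u(z) = C1 - z^4/6 + 8*z^3/27 + 8*z^2/81 + 14*z/27


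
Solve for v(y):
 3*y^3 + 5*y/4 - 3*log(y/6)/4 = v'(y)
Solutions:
 v(y) = C1 + 3*y^4/4 + 5*y^2/8 - 3*y*log(y)/4 + 3*y/4 + 3*y*log(6)/4


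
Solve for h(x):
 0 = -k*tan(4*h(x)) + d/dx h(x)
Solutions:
 h(x) = -asin(C1*exp(4*k*x))/4 + pi/4
 h(x) = asin(C1*exp(4*k*x))/4


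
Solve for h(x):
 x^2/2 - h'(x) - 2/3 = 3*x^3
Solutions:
 h(x) = C1 - 3*x^4/4 + x^3/6 - 2*x/3


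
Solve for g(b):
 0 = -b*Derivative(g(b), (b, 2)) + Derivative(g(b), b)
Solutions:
 g(b) = C1 + C2*b^2


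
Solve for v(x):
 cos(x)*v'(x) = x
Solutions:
 v(x) = C1 + Integral(x/cos(x), x)


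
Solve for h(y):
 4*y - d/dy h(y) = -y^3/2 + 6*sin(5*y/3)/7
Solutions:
 h(y) = C1 + y^4/8 + 2*y^2 + 18*cos(5*y/3)/35


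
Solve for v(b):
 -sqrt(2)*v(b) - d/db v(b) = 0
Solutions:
 v(b) = C1*exp(-sqrt(2)*b)


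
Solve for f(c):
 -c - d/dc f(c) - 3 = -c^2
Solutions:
 f(c) = C1 + c^3/3 - c^2/2 - 3*c


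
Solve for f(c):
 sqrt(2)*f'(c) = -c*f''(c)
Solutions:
 f(c) = C1 + C2*c^(1 - sqrt(2))


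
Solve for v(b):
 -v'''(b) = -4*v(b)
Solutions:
 v(b) = C3*exp(2^(2/3)*b) + (C1*sin(2^(2/3)*sqrt(3)*b/2) + C2*cos(2^(2/3)*sqrt(3)*b/2))*exp(-2^(2/3)*b/2)


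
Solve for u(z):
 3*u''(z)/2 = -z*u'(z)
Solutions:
 u(z) = C1 + C2*erf(sqrt(3)*z/3)


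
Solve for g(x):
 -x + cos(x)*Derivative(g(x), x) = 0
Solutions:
 g(x) = C1 + Integral(x/cos(x), x)


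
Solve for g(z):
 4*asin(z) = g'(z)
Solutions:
 g(z) = C1 + 4*z*asin(z) + 4*sqrt(1 - z^2)


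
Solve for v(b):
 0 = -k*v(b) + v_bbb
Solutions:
 v(b) = C1*exp(b*k^(1/3)) + C2*exp(b*k^(1/3)*(-1 + sqrt(3)*I)/2) + C3*exp(-b*k^(1/3)*(1 + sqrt(3)*I)/2)


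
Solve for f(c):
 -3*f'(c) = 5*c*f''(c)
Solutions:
 f(c) = C1 + C2*c^(2/5)


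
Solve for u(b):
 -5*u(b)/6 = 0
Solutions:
 u(b) = 0


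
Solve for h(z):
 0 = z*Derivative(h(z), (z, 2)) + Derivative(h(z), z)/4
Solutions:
 h(z) = C1 + C2*z^(3/4)


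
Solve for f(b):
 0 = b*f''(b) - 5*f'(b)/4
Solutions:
 f(b) = C1 + C2*b^(9/4)


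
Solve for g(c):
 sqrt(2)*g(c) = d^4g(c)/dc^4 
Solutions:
 g(c) = C1*exp(-2^(1/8)*c) + C2*exp(2^(1/8)*c) + C3*sin(2^(1/8)*c) + C4*cos(2^(1/8)*c)


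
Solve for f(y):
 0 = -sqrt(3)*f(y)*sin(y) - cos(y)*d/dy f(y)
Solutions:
 f(y) = C1*cos(y)^(sqrt(3))


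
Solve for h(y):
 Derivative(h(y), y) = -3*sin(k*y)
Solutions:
 h(y) = C1 + 3*cos(k*y)/k


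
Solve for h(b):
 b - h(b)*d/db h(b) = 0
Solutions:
 h(b) = -sqrt(C1 + b^2)
 h(b) = sqrt(C1 + b^2)


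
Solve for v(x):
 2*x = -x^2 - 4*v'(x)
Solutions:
 v(x) = C1 - x^3/12 - x^2/4


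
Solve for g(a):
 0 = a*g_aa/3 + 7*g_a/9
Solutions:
 g(a) = C1 + C2/a^(4/3)


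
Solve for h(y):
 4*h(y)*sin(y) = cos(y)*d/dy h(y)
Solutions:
 h(y) = C1/cos(y)^4


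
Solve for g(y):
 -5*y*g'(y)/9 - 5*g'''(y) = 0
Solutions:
 g(y) = C1 + Integral(C2*airyai(-3^(1/3)*y/3) + C3*airybi(-3^(1/3)*y/3), y)


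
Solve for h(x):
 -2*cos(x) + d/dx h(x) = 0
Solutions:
 h(x) = C1 + 2*sin(x)


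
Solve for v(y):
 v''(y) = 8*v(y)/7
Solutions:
 v(y) = C1*exp(-2*sqrt(14)*y/7) + C2*exp(2*sqrt(14)*y/7)


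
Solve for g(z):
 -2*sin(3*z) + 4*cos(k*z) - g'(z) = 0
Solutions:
 g(z) = C1 + 2*cos(3*z)/3 + 4*sin(k*z)/k


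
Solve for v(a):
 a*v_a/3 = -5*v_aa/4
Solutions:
 v(a) = C1 + C2*erf(sqrt(30)*a/15)


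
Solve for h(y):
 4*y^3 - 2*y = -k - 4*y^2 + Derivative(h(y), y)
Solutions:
 h(y) = C1 + k*y + y^4 + 4*y^3/3 - y^2


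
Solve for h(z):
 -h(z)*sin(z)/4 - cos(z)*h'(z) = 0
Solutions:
 h(z) = C1*cos(z)^(1/4)


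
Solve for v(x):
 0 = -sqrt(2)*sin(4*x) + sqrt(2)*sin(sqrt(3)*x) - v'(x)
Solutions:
 v(x) = C1 + sqrt(2)*cos(4*x)/4 - sqrt(6)*cos(sqrt(3)*x)/3


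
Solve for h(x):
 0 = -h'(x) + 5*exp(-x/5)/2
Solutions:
 h(x) = C1 - 25*exp(-x/5)/2


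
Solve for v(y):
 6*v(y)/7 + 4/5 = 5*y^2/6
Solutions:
 v(y) = 35*y^2/36 - 14/15


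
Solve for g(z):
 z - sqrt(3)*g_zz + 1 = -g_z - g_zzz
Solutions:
 g(z) = C1 - z^2/2 - sqrt(3)*z - z + (C2*sin(z/2) + C3*cos(z/2))*exp(sqrt(3)*z/2)


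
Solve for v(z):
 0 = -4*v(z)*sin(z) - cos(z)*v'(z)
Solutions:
 v(z) = C1*cos(z)^4


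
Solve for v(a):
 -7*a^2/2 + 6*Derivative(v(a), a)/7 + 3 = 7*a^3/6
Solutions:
 v(a) = C1 + 49*a^4/144 + 49*a^3/36 - 7*a/2


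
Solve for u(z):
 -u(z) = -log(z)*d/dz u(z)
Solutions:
 u(z) = C1*exp(li(z))


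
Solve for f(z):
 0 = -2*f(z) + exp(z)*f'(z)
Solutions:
 f(z) = C1*exp(-2*exp(-z))


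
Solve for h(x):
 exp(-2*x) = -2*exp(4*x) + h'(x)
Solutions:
 h(x) = C1 + exp(4*x)/2 - exp(-2*x)/2


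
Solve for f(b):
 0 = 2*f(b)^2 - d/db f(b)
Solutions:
 f(b) = -1/(C1 + 2*b)


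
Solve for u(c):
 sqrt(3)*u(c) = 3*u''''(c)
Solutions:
 u(c) = C1*exp(-3^(7/8)*c/3) + C2*exp(3^(7/8)*c/3) + C3*sin(3^(7/8)*c/3) + C4*cos(3^(7/8)*c/3)


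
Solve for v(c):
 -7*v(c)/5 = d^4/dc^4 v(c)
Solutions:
 v(c) = (C1*sin(sqrt(2)*5^(3/4)*7^(1/4)*c/10) + C2*cos(sqrt(2)*5^(3/4)*7^(1/4)*c/10))*exp(-sqrt(2)*5^(3/4)*7^(1/4)*c/10) + (C3*sin(sqrt(2)*5^(3/4)*7^(1/4)*c/10) + C4*cos(sqrt(2)*5^(3/4)*7^(1/4)*c/10))*exp(sqrt(2)*5^(3/4)*7^(1/4)*c/10)


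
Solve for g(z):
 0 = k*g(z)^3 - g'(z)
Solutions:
 g(z) = -sqrt(2)*sqrt(-1/(C1 + k*z))/2
 g(z) = sqrt(2)*sqrt(-1/(C1 + k*z))/2


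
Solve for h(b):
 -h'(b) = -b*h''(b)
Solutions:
 h(b) = C1 + C2*b^2


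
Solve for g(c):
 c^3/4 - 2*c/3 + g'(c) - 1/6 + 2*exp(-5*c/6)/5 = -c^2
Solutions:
 g(c) = C1 - c^4/16 - c^3/3 + c^2/3 + c/6 + 12*exp(-5*c/6)/25


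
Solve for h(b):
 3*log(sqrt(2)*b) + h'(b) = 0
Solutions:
 h(b) = C1 - 3*b*log(b) - 3*b*log(2)/2 + 3*b


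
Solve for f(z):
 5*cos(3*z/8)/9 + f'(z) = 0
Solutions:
 f(z) = C1 - 40*sin(3*z/8)/27


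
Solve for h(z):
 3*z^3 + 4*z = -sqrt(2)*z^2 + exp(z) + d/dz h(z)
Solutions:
 h(z) = C1 + 3*z^4/4 + sqrt(2)*z^3/3 + 2*z^2 - exp(z)


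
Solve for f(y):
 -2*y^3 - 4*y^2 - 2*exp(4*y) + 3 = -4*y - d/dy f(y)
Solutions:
 f(y) = C1 + y^4/2 + 4*y^3/3 - 2*y^2 - 3*y + exp(4*y)/2


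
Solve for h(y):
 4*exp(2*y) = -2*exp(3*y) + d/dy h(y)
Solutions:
 h(y) = C1 + 2*exp(3*y)/3 + 2*exp(2*y)


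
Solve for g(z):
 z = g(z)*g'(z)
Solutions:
 g(z) = -sqrt(C1 + z^2)
 g(z) = sqrt(C1 + z^2)


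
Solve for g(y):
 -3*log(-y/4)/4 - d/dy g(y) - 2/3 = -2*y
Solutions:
 g(y) = C1 + y^2 - 3*y*log(-y)/4 + y*(1 + 18*log(2))/12


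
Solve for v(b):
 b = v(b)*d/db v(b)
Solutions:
 v(b) = -sqrt(C1 + b^2)
 v(b) = sqrt(C1 + b^2)


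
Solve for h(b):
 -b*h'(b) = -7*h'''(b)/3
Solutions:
 h(b) = C1 + Integral(C2*airyai(3^(1/3)*7^(2/3)*b/7) + C3*airybi(3^(1/3)*7^(2/3)*b/7), b)


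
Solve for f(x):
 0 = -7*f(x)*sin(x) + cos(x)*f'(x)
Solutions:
 f(x) = C1/cos(x)^7


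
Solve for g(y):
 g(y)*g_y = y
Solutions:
 g(y) = -sqrt(C1 + y^2)
 g(y) = sqrt(C1 + y^2)


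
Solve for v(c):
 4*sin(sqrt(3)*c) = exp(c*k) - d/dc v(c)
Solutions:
 v(c) = C1 + 4*sqrt(3)*cos(sqrt(3)*c)/3 + exp(c*k)/k


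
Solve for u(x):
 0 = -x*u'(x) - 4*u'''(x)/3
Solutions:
 u(x) = C1 + Integral(C2*airyai(-6^(1/3)*x/2) + C3*airybi(-6^(1/3)*x/2), x)


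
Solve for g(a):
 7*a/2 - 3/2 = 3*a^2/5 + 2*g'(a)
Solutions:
 g(a) = C1 - a^3/10 + 7*a^2/8 - 3*a/4


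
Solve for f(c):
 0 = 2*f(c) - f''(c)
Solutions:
 f(c) = C1*exp(-sqrt(2)*c) + C2*exp(sqrt(2)*c)


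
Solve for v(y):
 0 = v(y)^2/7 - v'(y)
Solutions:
 v(y) = -7/(C1 + y)


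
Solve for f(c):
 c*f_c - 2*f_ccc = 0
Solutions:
 f(c) = C1 + Integral(C2*airyai(2^(2/3)*c/2) + C3*airybi(2^(2/3)*c/2), c)


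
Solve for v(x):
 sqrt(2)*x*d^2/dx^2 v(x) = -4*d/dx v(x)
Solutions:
 v(x) = C1 + C2*x^(1 - 2*sqrt(2))


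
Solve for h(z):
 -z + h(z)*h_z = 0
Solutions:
 h(z) = -sqrt(C1 + z^2)
 h(z) = sqrt(C1 + z^2)


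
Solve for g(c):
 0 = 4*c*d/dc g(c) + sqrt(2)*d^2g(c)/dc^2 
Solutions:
 g(c) = C1 + C2*erf(2^(1/4)*c)


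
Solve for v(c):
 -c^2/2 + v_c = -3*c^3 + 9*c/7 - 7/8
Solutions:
 v(c) = C1 - 3*c^4/4 + c^3/6 + 9*c^2/14 - 7*c/8


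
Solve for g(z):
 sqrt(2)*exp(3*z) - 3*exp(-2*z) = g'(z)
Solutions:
 g(z) = C1 + sqrt(2)*exp(3*z)/3 + 3*exp(-2*z)/2


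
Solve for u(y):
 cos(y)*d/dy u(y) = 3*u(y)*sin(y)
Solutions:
 u(y) = C1/cos(y)^3


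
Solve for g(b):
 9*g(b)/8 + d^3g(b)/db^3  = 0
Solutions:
 g(b) = C3*exp(-3^(2/3)*b/2) + (C1*sin(3*3^(1/6)*b/4) + C2*cos(3*3^(1/6)*b/4))*exp(3^(2/3)*b/4)


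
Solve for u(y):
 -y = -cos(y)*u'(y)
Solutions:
 u(y) = C1 + Integral(y/cos(y), y)


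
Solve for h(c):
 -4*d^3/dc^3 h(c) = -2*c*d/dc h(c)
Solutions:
 h(c) = C1 + Integral(C2*airyai(2^(2/3)*c/2) + C3*airybi(2^(2/3)*c/2), c)


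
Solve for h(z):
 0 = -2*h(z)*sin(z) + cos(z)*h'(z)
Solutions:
 h(z) = C1/cos(z)^2


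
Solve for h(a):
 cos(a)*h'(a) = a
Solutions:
 h(a) = C1 + Integral(a/cos(a), a)


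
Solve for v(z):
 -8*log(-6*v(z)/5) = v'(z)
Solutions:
 Integral(1/(log(-_y) - log(5) + log(6)), (_y, v(z)))/8 = C1 - z


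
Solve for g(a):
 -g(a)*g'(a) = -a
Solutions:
 g(a) = -sqrt(C1 + a^2)
 g(a) = sqrt(C1 + a^2)


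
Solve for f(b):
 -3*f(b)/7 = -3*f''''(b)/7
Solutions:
 f(b) = C1*exp(-b) + C2*exp(b) + C3*sin(b) + C4*cos(b)


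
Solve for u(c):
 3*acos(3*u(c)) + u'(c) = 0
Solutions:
 Integral(1/acos(3*_y), (_y, u(c))) = C1 - 3*c


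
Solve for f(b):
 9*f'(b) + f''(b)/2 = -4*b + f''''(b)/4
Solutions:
 f(b) = C1 + C2*exp(-2^(1/3)*b*(2^(1/3)/(sqrt(6555)/9 + 9)^(1/3) + 3*(sqrt(6555)/9 + 9)^(1/3))/6)*sin(sqrt(3)*b*(-3*(2*sqrt(6555)/9 + 18)^(1/3) + 2/(2*sqrt(6555)/9 + 18)^(1/3))/6) + C3*exp(-2^(1/3)*b*(2^(1/3)/(sqrt(6555)/9 + 9)^(1/3) + 3*(sqrt(6555)/9 + 9)^(1/3))/6)*cos(sqrt(3)*b*(-3*(2*sqrt(6555)/9 + 18)^(1/3) + 2/(2*sqrt(6555)/9 + 18)^(1/3))/6) + C4*exp(2^(1/3)*b*(2^(1/3)/(3*(sqrt(6555)/9 + 9)^(1/3)) + (sqrt(6555)/9 + 9)^(1/3))) - 2*b^2/9 + 2*b/81


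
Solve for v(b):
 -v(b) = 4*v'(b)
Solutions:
 v(b) = C1*exp(-b/4)


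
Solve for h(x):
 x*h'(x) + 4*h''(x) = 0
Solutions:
 h(x) = C1 + C2*erf(sqrt(2)*x/4)


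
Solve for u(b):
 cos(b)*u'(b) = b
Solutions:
 u(b) = C1 + Integral(b/cos(b), b)


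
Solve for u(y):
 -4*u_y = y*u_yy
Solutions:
 u(y) = C1 + C2/y^3


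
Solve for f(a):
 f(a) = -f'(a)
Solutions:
 f(a) = C1*exp(-a)


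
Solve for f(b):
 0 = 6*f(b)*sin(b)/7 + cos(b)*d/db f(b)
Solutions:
 f(b) = C1*cos(b)^(6/7)


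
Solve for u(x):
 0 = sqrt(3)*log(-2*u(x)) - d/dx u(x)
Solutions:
 -sqrt(3)*Integral(1/(log(-_y) + log(2)), (_y, u(x)))/3 = C1 - x


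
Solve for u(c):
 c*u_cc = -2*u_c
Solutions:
 u(c) = C1 + C2/c


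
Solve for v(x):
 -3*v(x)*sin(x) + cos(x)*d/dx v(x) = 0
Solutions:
 v(x) = C1/cos(x)^3


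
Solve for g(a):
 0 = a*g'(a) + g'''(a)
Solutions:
 g(a) = C1 + Integral(C2*airyai(-a) + C3*airybi(-a), a)


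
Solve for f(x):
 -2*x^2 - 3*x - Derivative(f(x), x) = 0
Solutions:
 f(x) = C1 - 2*x^3/3 - 3*x^2/2


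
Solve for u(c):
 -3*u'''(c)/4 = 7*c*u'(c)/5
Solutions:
 u(c) = C1 + Integral(C2*airyai(-15^(2/3)*28^(1/3)*c/15) + C3*airybi(-15^(2/3)*28^(1/3)*c/15), c)


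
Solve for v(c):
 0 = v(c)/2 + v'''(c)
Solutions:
 v(c) = C3*exp(-2^(2/3)*c/2) + (C1*sin(2^(2/3)*sqrt(3)*c/4) + C2*cos(2^(2/3)*sqrt(3)*c/4))*exp(2^(2/3)*c/4)


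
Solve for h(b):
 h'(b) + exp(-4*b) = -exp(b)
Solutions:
 h(b) = C1 - exp(b) + exp(-4*b)/4


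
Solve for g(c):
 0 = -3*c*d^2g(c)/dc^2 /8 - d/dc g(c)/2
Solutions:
 g(c) = C1 + C2/c^(1/3)


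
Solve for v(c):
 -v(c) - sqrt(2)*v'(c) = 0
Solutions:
 v(c) = C1*exp(-sqrt(2)*c/2)


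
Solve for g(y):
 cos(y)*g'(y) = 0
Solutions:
 g(y) = C1


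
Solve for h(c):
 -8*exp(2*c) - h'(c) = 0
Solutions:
 h(c) = C1 - 4*exp(2*c)


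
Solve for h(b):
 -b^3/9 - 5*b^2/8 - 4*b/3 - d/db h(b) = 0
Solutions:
 h(b) = C1 - b^4/36 - 5*b^3/24 - 2*b^2/3


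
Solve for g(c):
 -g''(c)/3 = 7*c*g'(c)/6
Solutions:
 g(c) = C1 + C2*erf(sqrt(7)*c/2)


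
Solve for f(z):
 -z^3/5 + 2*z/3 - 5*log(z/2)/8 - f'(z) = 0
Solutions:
 f(z) = C1 - z^4/20 + z^2/3 - 5*z*log(z)/8 + 5*z*log(2)/8 + 5*z/8


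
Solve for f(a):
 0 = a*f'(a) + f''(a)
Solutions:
 f(a) = C1 + C2*erf(sqrt(2)*a/2)


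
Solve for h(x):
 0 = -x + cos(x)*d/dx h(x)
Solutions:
 h(x) = C1 + Integral(x/cos(x), x)


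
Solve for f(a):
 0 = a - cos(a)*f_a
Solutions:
 f(a) = C1 + Integral(a/cos(a), a)


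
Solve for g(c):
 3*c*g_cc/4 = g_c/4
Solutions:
 g(c) = C1 + C2*c^(4/3)


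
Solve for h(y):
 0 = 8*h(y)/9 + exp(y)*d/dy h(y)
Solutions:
 h(y) = C1*exp(8*exp(-y)/9)


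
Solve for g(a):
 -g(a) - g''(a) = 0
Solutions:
 g(a) = C1*sin(a) + C2*cos(a)


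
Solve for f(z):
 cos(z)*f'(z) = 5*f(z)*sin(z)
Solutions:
 f(z) = C1/cos(z)^5


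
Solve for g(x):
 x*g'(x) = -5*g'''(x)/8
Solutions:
 g(x) = C1 + Integral(C2*airyai(-2*5^(2/3)*x/5) + C3*airybi(-2*5^(2/3)*x/5), x)


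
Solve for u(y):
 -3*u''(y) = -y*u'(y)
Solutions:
 u(y) = C1 + C2*erfi(sqrt(6)*y/6)


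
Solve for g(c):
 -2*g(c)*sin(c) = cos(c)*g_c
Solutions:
 g(c) = C1*cos(c)^2


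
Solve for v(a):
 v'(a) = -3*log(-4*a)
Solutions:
 v(a) = C1 - 3*a*log(-a) + 3*a*(1 - 2*log(2))


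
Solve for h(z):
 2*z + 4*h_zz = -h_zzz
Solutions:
 h(z) = C1 + C2*z + C3*exp(-4*z) - z^3/12 + z^2/16


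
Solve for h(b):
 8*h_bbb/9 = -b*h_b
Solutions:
 h(b) = C1 + Integral(C2*airyai(-3^(2/3)*b/2) + C3*airybi(-3^(2/3)*b/2), b)


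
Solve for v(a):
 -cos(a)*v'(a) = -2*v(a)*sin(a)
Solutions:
 v(a) = C1/cos(a)^2


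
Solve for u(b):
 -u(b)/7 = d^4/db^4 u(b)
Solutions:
 u(b) = (C1*sin(sqrt(2)*7^(3/4)*b/14) + C2*cos(sqrt(2)*7^(3/4)*b/14))*exp(-sqrt(2)*7^(3/4)*b/14) + (C3*sin(sqrt(2)*7^(3/4)*b/14) + C4*cos(sqrt(2)*7^(3/4)*b/14))*exp(sqrt(2)*7^(3/4)*b/14)


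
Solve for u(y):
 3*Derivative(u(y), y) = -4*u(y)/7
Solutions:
 u(y) = C1*exp(-4*y/21)


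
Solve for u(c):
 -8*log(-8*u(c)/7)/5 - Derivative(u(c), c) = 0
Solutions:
 5*Integral(1/(log(-_y) - log(7) + 3*log(2)), (_y, u(c)))/8 = C1 - c


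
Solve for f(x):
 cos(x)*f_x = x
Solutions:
 f(x) = C1 + Integral(x/cos(x), x)


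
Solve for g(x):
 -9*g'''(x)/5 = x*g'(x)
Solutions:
 g(x) = C1 + Integral(C2*airyai(-15^(1/3)*x/3) + C3*airybi(-15^(1/3)*x/3), x)


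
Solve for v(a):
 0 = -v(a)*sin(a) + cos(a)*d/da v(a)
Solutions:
 v(a) = C1/cos(a)


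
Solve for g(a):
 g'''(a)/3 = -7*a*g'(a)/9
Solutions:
 g(a) = C1 + Integral(C2*airyai(-3^(2/3)*7^(1/3)*a/3) + C3*airybi(-3^(2/3)*7^(1/3)*a/3), a)


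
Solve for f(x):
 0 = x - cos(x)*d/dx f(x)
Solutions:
 f(x) = C1 + Integral(x/cos(x), x)


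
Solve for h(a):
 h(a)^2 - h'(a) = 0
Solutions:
 h(a) = -1/(C1 + a)


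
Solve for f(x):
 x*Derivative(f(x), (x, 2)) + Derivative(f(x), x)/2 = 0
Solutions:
 f(x) = C1 + C2*sqrt(x)


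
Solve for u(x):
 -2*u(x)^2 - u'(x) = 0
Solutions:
 u(x) = 1/(C1 + 2*x)


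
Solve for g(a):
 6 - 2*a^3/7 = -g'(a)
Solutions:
 g(a) = C1 + a^4/14 - 6*a


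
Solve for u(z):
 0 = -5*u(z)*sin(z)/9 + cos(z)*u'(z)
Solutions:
 u(z) = C1/cos(z)^(5/9)


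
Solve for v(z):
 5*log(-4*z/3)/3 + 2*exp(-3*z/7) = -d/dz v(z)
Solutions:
 v(z) = C1 - 5*z*log(-z)/3 + 5*z*(-2*log(2) + 1 + log(3))/3 + 14*exp(-3*z/7)/3


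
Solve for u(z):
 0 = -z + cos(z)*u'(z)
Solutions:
 u(z) = C1 + Integral(z/cos(z), z)


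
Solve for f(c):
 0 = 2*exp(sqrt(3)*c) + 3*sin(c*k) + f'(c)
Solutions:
 f(c) = C1 - 2*sqrt(3)*exp(sqrt(3)*c)/3 + 3*cos(c*k)/k


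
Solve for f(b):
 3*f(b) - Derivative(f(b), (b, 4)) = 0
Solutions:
 f(b) = C1*exp(-3^(1/4)*b) + C2*exp(3^(1/4)*b) + C3*sin(3^(1/4)*b) + C4*cos(3^(1/4)*b)


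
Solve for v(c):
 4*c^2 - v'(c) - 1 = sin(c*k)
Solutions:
 v(c) = C1 + 4*c^3/3 - c + cos(c*k)/k


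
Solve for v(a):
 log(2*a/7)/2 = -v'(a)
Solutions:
 v(a) = C1 - a*log(a)/2 - a*log(2)/2 + a/2 + a*log(7)/2


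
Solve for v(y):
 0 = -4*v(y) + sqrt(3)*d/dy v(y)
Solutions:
 v(y) = C1*exp(4*sqrt(3)*y/3)


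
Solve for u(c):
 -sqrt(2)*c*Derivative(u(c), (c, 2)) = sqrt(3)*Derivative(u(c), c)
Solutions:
 u(c) = C1 + C2*c^(1 - sqrt(6)/2)


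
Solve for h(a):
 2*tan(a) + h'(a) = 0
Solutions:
 h(a) = C1 + 2*log(cos(a))


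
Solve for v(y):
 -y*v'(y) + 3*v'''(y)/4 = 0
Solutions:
 v(y) = C1 + Integral(C2*airyai(6^(2/3)*y/3) + C3*airybi(6^(2/3)*y/3), y)


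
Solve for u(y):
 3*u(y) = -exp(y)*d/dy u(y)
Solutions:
 u(y) = C1*exp(3*exp(-y))


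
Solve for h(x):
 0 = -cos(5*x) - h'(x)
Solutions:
 h(x) = C1 - sin(5*x)/5


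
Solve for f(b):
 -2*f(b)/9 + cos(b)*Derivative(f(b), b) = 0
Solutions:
 f(b) = C1*(sin(b) + 1)^(1/9)/(sin(b) - 1)^(1/9)


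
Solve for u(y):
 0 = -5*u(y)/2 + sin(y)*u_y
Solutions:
 u(y) = C1*(cos(y) - 1)^(5/4)/(cos(y) + 1)^(5/4)


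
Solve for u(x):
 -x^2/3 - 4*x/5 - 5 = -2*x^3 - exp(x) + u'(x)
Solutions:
 u(x) = C1 + x^4/2 - x^3/9 - 2*x^2/5 - 5*x + exp(x)


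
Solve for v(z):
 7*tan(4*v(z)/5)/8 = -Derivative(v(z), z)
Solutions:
 v(z) = -5*asin(C1*exp(-7*z/10))/4 + 5*pi/4
 v(z) = 5*asin(C1*exp(-7*z/10))/4


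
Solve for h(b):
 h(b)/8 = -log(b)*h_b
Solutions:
 h(b) = C1*exp(-li(b)/8)


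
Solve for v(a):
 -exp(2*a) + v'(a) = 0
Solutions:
 v(a) = C1 + exp(2*a)/2


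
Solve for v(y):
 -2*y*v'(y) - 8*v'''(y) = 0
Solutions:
 v(y) = C1 + Integral(C2*airyai(-2^(1/3)*y/2) + C3*airybi(-2^(1/3)*y/2), y)


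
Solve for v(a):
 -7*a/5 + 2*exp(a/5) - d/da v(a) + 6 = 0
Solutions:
 v(a) = C1 - 7*a^2/10 + 6*a + 10*exp(a/5)


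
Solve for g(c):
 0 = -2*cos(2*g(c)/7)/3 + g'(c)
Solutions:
 -2*c/3 - 7*log(sin(2*g(c)/7) - 1)/4 + 7*log(sin(2*g(c)/7) + 1)/4 = C1


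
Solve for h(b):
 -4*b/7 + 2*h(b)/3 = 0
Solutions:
 h(b) = 6*b/7


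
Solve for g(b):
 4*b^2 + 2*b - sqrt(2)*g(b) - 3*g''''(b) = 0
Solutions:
 g(b) = 2*sqrt(2)*b^2 + sqrt(2)*b + (C1*sin(2^(5/8)*3^(3/4)*b/6) + C2*cos(2^(5/8)*3^(3/4)*b/6))*exp(-2^(5/8)*3^(3/4)*b/6) + (C3*sin(2^(5/8)*3^(3/4)*b/6) + C4*cos(2^(5/8)*3^(3/4)*b/6))*exp(2^(5/8)*3^(3/4)*b/6)


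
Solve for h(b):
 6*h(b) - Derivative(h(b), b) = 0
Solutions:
 h(b) = C1*exp(6*b)


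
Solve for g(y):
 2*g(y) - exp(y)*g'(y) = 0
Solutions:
 g(y) = C1*exp(-2*exp(-y))


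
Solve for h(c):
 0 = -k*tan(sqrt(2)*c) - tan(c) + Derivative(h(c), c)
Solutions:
 h(c) = C1 - sqrt(2)*k*log(cos(sqrt(2)*c))/2 - log(cos(c))


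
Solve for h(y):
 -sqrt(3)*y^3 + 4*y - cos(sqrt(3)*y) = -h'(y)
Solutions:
 h(y) = C1 + sqrt(3)*y^4/4 - 2*y^2 + sqrt(3)*sin(sqrt(3)*y)/3


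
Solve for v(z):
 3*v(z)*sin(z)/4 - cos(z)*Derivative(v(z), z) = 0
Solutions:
 v(z) = C1/cos(z)^(3/4)


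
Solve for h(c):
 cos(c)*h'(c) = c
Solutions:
 h(c) = C1 + Integral(c/cos(c), c)


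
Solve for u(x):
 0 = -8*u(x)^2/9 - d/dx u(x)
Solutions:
 u(x) = 9/(C1 + 8*x)


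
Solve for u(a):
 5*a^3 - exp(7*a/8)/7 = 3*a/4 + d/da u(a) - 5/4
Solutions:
 u(a) = C1 + 5*a^4/4 - 3*a^2/8 + 5*a/4 - 8*exp(7*a/8)/49


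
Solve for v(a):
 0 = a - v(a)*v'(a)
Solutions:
 v(a) = -sqrt(C1 + a^2)
 v(a) = sqrt(C1 + a^2)


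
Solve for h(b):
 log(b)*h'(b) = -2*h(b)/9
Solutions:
 h(b) = C1*exp(-2*li(b)/9)


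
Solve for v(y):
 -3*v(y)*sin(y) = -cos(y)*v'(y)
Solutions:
 v(y) = C1/cos(y)^3


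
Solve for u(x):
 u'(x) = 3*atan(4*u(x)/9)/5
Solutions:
 Integral(1/atan(4*_y/9), (_y, u(x))) = C1 + 3*x/5


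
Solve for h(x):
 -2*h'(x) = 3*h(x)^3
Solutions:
 h(x) = -sqrt(-1/(C1 - 3*x))
 h(x) = sqrt(-1/(C1 - 3*x))


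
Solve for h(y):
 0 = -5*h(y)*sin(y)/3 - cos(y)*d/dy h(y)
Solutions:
 h(y) = C1*cos(y)^(5/3)


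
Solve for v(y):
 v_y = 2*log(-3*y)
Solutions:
 v(y) = C1 + 2*y*log(-y) + 2*y*(-1 + log(3))


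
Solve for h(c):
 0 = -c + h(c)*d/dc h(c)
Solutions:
 h(c) = -sqrt(C1 + c^2)
 h(c) = sqrt(C1 + c^2)


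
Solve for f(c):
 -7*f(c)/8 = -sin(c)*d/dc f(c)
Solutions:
 f(c) = C1*(cos(c) - 1)^(7/16)/(cos(c) + 1)^(7/16)


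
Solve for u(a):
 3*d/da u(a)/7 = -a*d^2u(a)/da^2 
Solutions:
 u(a) = C1 + C2*a^(4/7)


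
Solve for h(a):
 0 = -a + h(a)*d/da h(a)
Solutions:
 h(a) = -sqrt(C1 + a^2)
 h(a) = sqrt(C1 + a^2)


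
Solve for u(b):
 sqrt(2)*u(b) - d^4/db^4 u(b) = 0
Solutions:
 u(b) = C1*exp(-2^(1/8)*b) + C2*exp(2^(1/8)*b) + C3*sin(2^(1/8)*b) + C4*cos(2^(1/8)*b)


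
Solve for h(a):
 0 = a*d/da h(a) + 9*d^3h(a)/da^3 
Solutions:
 h(a) = C1 + Integral(C2*airyai(-3^(1/3)*a/3) + C3*airybi(-3^(1/3)*a/3), a)


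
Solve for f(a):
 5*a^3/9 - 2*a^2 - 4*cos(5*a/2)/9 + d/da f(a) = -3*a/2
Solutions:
 f(a) = C1 - 5*a^4/36 + 2*a^3/3 - 3*a^2/4 + 8*sin(5*a/2)/45


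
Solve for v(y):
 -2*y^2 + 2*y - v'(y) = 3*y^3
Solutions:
 v(y) = C1 - 3*y^4/4 - 2*y^3/3 + y^2


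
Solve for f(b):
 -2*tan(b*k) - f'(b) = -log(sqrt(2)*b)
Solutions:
 f(b) = C1 + b*log(b) - b + b*log(2)/2 - 2*Piecewise((-log(cos(b*k))/k, Ne(k, 0)), (0, True))


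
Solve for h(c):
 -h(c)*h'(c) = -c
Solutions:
 h(c) = -sqrt(C1 + c^2)
 h(c) = sqrt(C1 + c^2)


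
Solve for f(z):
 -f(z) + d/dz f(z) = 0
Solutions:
 f(z) = C1*exp(z)


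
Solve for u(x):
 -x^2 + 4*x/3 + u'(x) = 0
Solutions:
 u(x) = C1 + x^3/3 - 2*x^2/3


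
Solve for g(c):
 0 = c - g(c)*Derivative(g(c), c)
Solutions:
 g(c) = -sqrt(C1 + c^2)
 g(c) = sqrt(C1 + c^2)


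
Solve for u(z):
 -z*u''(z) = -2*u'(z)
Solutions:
 u(z) = C1 + C2*z^3


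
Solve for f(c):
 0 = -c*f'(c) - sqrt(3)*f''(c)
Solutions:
 f(c) = C1 + C2*erf(sqrt(2)*3^(3/4)*c/6)


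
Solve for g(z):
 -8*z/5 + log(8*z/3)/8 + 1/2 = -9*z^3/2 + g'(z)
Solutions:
 g(z) = C1 + 9*z^4/8 - 4*z^2/5 + z*log(z)/8 - z*log(3)/8 + 3*z*log(2)/8 + 3*z/8


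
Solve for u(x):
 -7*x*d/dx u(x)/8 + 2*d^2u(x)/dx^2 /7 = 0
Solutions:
 u(x) = C1 + C2*erfi(7*sqrt(2)*x/8)


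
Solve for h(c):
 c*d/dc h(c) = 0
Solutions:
 h(c) = C1


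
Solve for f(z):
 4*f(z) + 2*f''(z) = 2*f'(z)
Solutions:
 f(z) = (C1*sin(sqrt(7)*z/2) + C2*cos(sqrt(7)*z/2))*exp(z/2)


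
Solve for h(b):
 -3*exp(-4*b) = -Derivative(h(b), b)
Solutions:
 h(b) = C1 - 3*exp(-4*b)/4


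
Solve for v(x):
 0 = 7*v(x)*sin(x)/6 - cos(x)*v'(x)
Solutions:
 v(x) = C1/cos(x)^(7/6)


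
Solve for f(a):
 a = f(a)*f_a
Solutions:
 f(a) = -sqrt(C1 + a^2)
 f(a) = sqrt(C1 + a^2)


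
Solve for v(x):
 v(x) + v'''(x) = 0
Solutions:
 v(x) = C3*exp(-x) + (C1*sin(sqrt(3)*x/2) + C2*cos(sqrt(3)*x/2))*exp(x/2)


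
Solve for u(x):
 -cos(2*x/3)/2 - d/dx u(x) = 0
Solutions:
 u(x) = C1 - 3*sin(2*x/3)/4


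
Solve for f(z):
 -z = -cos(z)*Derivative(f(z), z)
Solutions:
 f(z) = C1 + Integral(z/cos(z), z)


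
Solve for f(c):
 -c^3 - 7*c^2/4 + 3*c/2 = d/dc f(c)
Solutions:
 f(c) = C1 - c^4/4 - 7*c^3/12 + 3*c^2/4


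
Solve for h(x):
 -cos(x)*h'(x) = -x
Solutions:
 h(x) = C1 + Integral(x/cos(x), x)


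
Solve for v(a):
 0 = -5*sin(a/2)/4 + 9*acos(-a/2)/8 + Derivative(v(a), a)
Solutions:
 v(a) = C1 - 9*a*acos(-a/2)/8 - 9*sqrt(4 - a^2)/8 - 5*cos(a/2)/2


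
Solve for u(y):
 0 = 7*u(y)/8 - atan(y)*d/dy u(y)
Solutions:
 u(y) = C1*exp(7*Integral(1/atan(y), y)/8)


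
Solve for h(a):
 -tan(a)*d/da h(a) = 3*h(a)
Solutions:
 h(a) = C1/sin(a)^3


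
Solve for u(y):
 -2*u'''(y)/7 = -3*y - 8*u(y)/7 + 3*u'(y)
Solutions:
 u(y) = C1*exp(y*(-2*(2 + 5*sqrt(30)/4)^(1/3) + 7/(2 + 5*sqrt(30)/4)^(1/3))/4)*sin(sqrt(3)*y*(7/(2 + 5*sqrt(30)/4)^(1/3) + 2*(2 + 5*sqrt(30)/4)^(1/3))/4) + C2*exp(y*(-2*(2 + 5*sqrt(30)/4)^(1/3) + 7/(2 + 5*sqrt(30)/4)^(1/3))/4)*cos(sqrt(3)*y*(7/(2 + 5*sqrt(30)/4)^(1/3) + 2*(2 + 5*sqrt(30)/4)^(1/3))/4) + C3*exp(y*(-7/(2*(2 + 5*sqrt(30)/4)^(1/3)) + (2 + 5*sqrt(30)/4)^(1/3))) - 21*y/8 - 441/64


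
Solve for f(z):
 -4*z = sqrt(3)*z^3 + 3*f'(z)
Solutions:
 f(z) = C1 - sqrt(3)*z^4/12 - 2*z^2/3


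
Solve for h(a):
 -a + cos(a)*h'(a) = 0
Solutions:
 h(a) = C1 + Integral(a/cos(a), a)


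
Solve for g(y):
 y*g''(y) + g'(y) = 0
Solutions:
 g(y) = C1 + C2*log(y)


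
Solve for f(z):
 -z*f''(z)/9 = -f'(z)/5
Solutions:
 f(z) = C1 + C2*z^(14/5)


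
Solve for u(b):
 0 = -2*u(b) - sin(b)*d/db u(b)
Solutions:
 u(b) = C1*(cos(b) + 1)/(cos(b) - 1)


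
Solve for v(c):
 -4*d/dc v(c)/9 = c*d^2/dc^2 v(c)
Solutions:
 v(c) = C1 + C2*c^(5/9)


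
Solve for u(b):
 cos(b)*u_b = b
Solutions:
 u(b) = C1 + Integral(b/cos(b), b)


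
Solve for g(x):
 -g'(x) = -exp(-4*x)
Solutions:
 g(x) = C1 - exp(-4*x)/4


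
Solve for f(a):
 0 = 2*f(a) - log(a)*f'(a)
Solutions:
 f(a) = C1*exp(2*li(a))


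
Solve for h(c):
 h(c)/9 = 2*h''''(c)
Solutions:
 h(c) = C1*exp(-2^(3/4)*sqrt(3)*c/6) + C2*exp(2^(3/4)*sqrt(3)*c/6) + C3*sin(2^(3/4)*sqrt(3)*c/6) + C4*cos(2^(3/4)*sqrt(3)*c/6)


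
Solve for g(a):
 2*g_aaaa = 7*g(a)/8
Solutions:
 g(a) = C1*exp(-7^(1/4)*a/2) + C2*exp(7^(1/4)*a/2) + C3*sin(7^(1/4)*a/2) + C4*cos(7^(1/4)*a/2)


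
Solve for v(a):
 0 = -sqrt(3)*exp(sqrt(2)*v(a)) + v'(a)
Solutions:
 v(a) = sqrt(2)*(2*log(-1/(C1 + sqrt(3)*a)) - log(2))/4


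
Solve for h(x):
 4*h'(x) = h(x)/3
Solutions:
 h(x) = C1*exp(x/12)


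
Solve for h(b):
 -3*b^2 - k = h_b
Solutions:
 h(b) = C1 - b^3 - b*k


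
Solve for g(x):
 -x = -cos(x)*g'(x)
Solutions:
 g(x) = C1 + Integral(x/cos(x), x)


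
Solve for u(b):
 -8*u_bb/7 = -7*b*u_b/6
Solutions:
 u(b) = C1 + C2*erfi(7*sqrt(6)*b/24)


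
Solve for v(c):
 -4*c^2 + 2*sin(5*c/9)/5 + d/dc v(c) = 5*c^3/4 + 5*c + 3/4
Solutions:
 v(c) = C1 + 5*c^4/16 + 4*c^3/3 + 5*c^2/2 + 3*c/4 + 18*cos(5*c/9)/25


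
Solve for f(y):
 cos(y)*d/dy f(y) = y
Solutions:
 f(y) = C1 + Integral(y/cos(y), y)


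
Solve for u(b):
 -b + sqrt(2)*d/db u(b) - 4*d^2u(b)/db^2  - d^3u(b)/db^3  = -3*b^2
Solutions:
 u(b) = C1 + C2*exp(b*(-2 + sqrt(sqrt(2) + 4))) + C3*exp(-b*(2 + sqrt(sqrt(2) + 4))) - sqrt(2)*b^3/2 - 6*b^2 + sqrt(2)*b^2/4 - 24*sqrt(2)*b - b


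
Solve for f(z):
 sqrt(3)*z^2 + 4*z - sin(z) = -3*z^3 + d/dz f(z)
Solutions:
 f(z) = C1 + 3*z^4/4 + sqrt(3)*z^3/3 + 2*z^2 + cos(z)


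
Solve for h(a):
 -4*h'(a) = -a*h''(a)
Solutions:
 h(a) = C1 + C2*a^5


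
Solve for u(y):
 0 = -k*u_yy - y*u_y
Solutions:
 u(y) = C1 + C2*sqrt(k)*erf(sqrt(2)*y*sqrt(1/k)/2)


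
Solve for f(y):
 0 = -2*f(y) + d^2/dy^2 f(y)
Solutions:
 f(y) = C1*exp(-sqrt(2)*y) + C2*exp(sqrt(2)*y)


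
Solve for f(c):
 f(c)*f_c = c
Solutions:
 f(c) = -sqrt(C1 + c^2)
 f(c) = sqrt(C1 + c^2)


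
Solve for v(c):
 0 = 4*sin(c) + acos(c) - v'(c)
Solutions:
 v(c) = C1 + c*acos(c) - sqrt(1 - c^2) - 4*cos(c)


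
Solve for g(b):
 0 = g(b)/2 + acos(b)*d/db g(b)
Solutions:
 g(b) = C1*exp(-Integral(1/acos(b), b)/2)


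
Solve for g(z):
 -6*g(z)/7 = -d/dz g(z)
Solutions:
 g(z) = C1*exp(6*z/7)


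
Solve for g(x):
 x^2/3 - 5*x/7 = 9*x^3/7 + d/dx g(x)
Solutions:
 g(x) = C1 - 9*x^4/28 + x^3/9 - 5*x^2/14


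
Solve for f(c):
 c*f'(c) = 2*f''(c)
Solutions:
 f(c) = C1 + C2*erfi(c/2)


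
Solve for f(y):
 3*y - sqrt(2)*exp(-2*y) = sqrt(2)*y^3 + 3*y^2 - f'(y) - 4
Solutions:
 f(y) = C1 + sqrt(2)*y^4/4 + y^3 - 3*y^2/2 - 4*y - sqrt(2)*exp(-2*y)/2


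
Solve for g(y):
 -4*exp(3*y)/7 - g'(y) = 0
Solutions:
 g(y) = C1 - 4*exp(3*y)/21


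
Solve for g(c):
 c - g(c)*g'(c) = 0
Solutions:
 g(c) = -sqrt(C1 + c^2)
 g(c) = sqrt(C1 + c^2)


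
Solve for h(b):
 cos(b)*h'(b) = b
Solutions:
 h(b) = C1 + Integral(b/cos(b), b)


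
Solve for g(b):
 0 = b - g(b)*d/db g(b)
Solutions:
 g(b) = -sqrt(C1 + b^2)
 g(b) = sqrt(C1 + b^2)


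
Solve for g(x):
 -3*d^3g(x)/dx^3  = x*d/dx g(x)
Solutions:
 g(x) = C1 + Integral(C2*airyai(-3^(2/3)*x/3) + C3*airybi(-3^(2/3)*x/3), x)


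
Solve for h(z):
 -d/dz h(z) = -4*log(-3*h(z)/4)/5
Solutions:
 -5*Integral(1/(log(-_y) - 2*log(2) + log(3)), (_y, h(z)))/4 = C1 - z


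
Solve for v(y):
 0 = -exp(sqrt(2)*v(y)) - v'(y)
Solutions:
 v(y) = sqrt(2)*(2*log(1/(C1 + y)) - log(2))/4


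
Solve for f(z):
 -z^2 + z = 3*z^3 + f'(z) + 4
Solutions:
 f(z) = C1 - 3*z^4/4 - z^3/3 + z^2/2 - 4*z


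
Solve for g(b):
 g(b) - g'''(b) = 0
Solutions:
 g(b) = C3*exp(b) + (C1*sin(sqrt(3)*b/2) + C2*cos(sqrt(3)*b/2))*exp(-b/2)


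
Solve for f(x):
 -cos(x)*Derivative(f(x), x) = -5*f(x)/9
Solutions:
 f(x) = C1*(sin(x) + 1)^(5/18)/(sin(x) - 1)^(5/18)


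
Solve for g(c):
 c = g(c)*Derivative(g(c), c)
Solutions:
 g(c) = -sqrt(C1 + c^2)
 g(c) = sqrt(C1 + c^2)


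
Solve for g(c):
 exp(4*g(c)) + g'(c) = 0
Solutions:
 g(c) = log(-I*(1/(C1 + 4*c))^(1/4))
 g(c) = log(I*(1/(C1 + 4*c))^(1/4))
 g(c) = log(-(1/(C1 + 4*c))^(1/4))
 g(c) = log(1/(C1 + 4*c))/4


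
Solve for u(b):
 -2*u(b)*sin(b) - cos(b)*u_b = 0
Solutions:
 u(b) = C1*cos(b)^2


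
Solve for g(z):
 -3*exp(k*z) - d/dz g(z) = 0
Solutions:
 g(z) = C1 - 3*exp(k*z)/k


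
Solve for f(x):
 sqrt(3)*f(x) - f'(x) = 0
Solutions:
 f(x) = C1*exp(sqrt(3)*x)


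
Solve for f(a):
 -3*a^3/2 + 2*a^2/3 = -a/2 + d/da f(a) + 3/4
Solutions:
 f(a) = C1 - 3*a^4/8 + 2*a^3/9 + a^2/4 - 3*a/4


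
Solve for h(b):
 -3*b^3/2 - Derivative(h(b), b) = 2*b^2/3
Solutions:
 h(b) = C1 - 3*b^4/8 - 2*b^3/9


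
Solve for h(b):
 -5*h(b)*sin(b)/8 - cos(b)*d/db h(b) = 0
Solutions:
 h(b) = C1*cos(b)^(5/8)


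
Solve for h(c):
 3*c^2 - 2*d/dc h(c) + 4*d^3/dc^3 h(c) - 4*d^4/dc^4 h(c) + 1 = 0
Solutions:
 h(c) = C1 + C2*exp(c*(2*2^(2/3)/(3*sqrt(57) + 23)^(1/3) + 4 + 2^(1/3)*(3*sqrt(57) + 23)^(1/3))/12)*sin(2^(1/3)*sqrt(3)*c*(-(3*sqrt(57) + 23)^(1/3) + 2*2^(1/3)/(3*sqrt(57) + 23)^(1/3))/12) + C3*exp(c*(2*2^(2/3)/(3*sqrt(57) + 23)^(1/3) + 4 + 2^(1/3)*(3*sqrt(57) + 23)^(1/3))/12)*cos(2^(1/3)*sqrt(3)*c*(-(3*sqrt(57) + 23)^(1/3) + 2*2^(1/3)/(3*sqrt(57) + 23)^(1/3))/12) + C4*exp(c*(-2^(1/3)*(3*sqrt(57) + 23)^(1/3) - 2*2^(2/3)/(3*sqrt(57) + 23)^(1/3) + 2)/6) + c^3/2 + 13*c/2


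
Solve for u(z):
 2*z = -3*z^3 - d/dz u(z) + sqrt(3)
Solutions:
 u(z) = C1 - 3*z^4/4 - z^2 + sqrt(3)*z


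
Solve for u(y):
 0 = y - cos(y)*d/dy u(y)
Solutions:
 u(y) = C1 + Integral(y/cos(y), y)


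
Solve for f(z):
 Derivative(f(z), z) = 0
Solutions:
 f(z) = C1


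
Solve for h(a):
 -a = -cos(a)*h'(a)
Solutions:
 h(a) = C1 + Integral(a/cos(a), a)


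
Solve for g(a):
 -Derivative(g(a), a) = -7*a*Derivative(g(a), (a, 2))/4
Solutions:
 g(a) = C1 + C2*a^(11/7)


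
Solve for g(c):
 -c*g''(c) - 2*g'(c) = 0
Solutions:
 g(c) = C1 + C2/c


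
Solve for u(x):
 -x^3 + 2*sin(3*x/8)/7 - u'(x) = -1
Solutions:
 u(x) = C1 - x^4/4 + x - 16*cos(3*x/8)/21


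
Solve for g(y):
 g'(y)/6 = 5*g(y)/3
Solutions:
 g(y) = C1*exp(10*y)
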